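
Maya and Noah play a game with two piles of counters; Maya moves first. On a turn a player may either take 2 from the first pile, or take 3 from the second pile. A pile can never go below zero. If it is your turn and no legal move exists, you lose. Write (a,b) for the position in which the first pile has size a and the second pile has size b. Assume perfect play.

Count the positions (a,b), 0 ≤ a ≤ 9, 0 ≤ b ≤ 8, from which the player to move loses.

Use the standard recursion: the mover loses at a terminal position; elsewhere, the mover wins exactly when some move hands the opponent an L position.
Every move lowers a or b (never raises either), so fill the grid row by row in increasing a, and left to right within a row: each cell's successors are then already labelled.
      b=0  b=1  b=2  b=3  b=4  b=5  b=6  b=7  b=8
a=0:    L    L    L    W    W    W    L    L    L
a=1:    L    L    L    W    W    W    L    L    L
a=2:    W    W    W    L    L    L    W    W    W
a=3:    W    W    W    L    L    L    W    W    W
a=4:    L    L    L    W    W    W    L    L    L
a=5:    L    L    L    W    W    W    L    L    L
a=6:    W    W    W    L    L    L    W    W    W
a=7:    W    W    W    L    L    L    W    W    W
a=8:    L    L    L    W    W    W    L    L    L
a=9:    L    L    L    W    W    W    L    L    L
Cells with no legal move (terminal, hence L): (0,0), (0,1), (0,2), (1,0), (1,1), (1,2).
The remaining L cells, each justified by listing all of its moves:
(0,6): →(0,3)(W) only, which is W, so L
(0,7): →(0,4)(W) only, which is W, so L
(0,8): →(0,5)(W) only, which is W, so L
(1,6): →(1,3)(W) only, which is W, so L
(1,7): →(1,4)(W) only, which is W, so L
(1,8): →(1,5)(W) only, which is W, so L
(2,3): →(0,3)(W), (2,0)(W) — all W, so L
(2,4): →(0,4)(W), (2,1)(W) — all W, so L
(2,5): →(0,5)(W), (2,2)(W) — all W, so L
(3,3): →(1,3)(W), (3,0)(W) — all W, so L
(3,4): →(1,4)(W), (3,1)(W) — all W, so L
(3,5): →(1,5)(W), (3,2)(W) — all W, so L
(4,0): →(2,0)(W) only, which is W, so L
(4,1): →(2,1)(W) only, which is W, so L
(4,2): →(2,2)(W) only, which is W, so L
(4,6): →(2,6)(W), (4,3)(W) — all W, so L
(4,7): →(2,7)(W), (4,4)(W) — all W, so L
(4,8): →(2,8)(W), (4,5)(W) — all W, so L
(5,0): →(3,0)(W) only, which is W, so L
(5,1): →(3,1)(W) only, which is W, so L
(5,2): →(3,2)(W) only, which is W, so L
(5,6): →(3,6)(W), (5,3)(W) — all W, so L
(5,7): →(3,7)(W), (5,4)(W) — all W, so L
(5,8): →(3,8)(W), (5,5)(W) — all W, so L
(6,3): →(4,3)(W), (6,0)(W) — all W, so L
(6,4): →(4,4)(W), (6,1)(W) — all W, so L
(6,5): →(4,5)(W), (6,2)(W) — all W, so L
(7,3): →(5,3)(W), (7,0)(W) — all W, so L
(7,4): →(5,4)(W), (7,1)(W) — all W, so L
(7,5): →(5,5)(W), (7,2)(W) — all W, so L
(8,0): →(6,0)(W) only, which is W, so L
(8,1): →(6,1)(W) only, which is W, so L
(8,2): →(6,2)(W) only, which is W, so L
(8,6): →(6,6)(W), (8,3)(W) — all W, so L
(8,7): →(6,7)(W), (8,4)(W) — all W, so L
(8,8): →(6,8)(W), (8,5)(W) — all W, so L
(9,0): →(7,0)(W) only, which is W, so L
(9,1): →(7,1)(W) only, which is W, so L
(9,2): →(7,2)(W) only, which is W, so L
(9,6): →(7,6)(W), (9,3)(W) — all W, so L
(9,7): →(7,7)(W), (9,4)(W) — all W, so L
(9,8): →(7,8)(W), (9,5)(W) — all W, so L
Every other cell has at least one move into one of the L cells above, so it is W.
L cells per row: a=0: 6, a=1: 6, a=2: 3, a=3: 3, a=4: 6, a=5: 6, a=6: 3, a=7: 3, a=8: 6, a=9: 6; total 48.

48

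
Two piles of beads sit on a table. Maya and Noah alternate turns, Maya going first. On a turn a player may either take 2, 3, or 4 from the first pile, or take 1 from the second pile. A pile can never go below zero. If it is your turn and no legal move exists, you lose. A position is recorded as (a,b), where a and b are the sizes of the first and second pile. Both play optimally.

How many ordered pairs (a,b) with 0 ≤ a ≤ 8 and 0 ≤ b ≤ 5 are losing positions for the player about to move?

Build the W/L table. Terminal = L. A non-terminal position is W if it has a move to some L; otherwise it is L.
Every move lowers a or b (never raises either), so fill the grid row by row in increasing a, and left to right within a row: each cell's successors are then already labelled.
      b=0  b=1  b=2  b=3  b=4  b=5
a=0:    L    W    L    W    L    W
a=1:    L    W    L    W    L    W
a=2:    W    L    W    L    W    L
a=3:    W    L    W    L    W    L
a=4:    W    W    W    W    W    W
a=5:    W    W    W    W    W    W
a=6:    L    W    L    W    L    W
a=7:    L    W    L    W    L    W
a=8:    W    L    W    L    W    L
Cells with no legal move (terminal, hence L): (0,0), (1,0).
The remaining L cells, each justified by listing all of its moves:
(0,2): only reaches (0,1)(W), which is W → L
(0,4): only reaches (0,3)(W), which is W → L
(1,2): only reaches (1,1)(W), which is W → L
(1,4): only reaches (1,3)(W), which is W → L
(2,1): only reaches (0,1)(W), (2,0)(W), all W → L
(2,3): only reaches (0,3)(W), (2,2)(W), all W → L
(2,5): only reaches (0,5)(W), (2,4)(W), all W → L
(3,1): only reaches (1,1)(W), (0,1)(W), (3,0)(W), all W → L
(3,3): only reaches (1,3)(W), (0,3)(W), (3,2)(W), all W → L
(3,5): only reaches (1,5)(W), (0,5)(W), (3,4)(W), all W → L
(6,0): only reaches (4,0)(W), (3,0)(W), (2,0)(W), all W → L
(6,2): only reaches (4,2)(W), (3,2)(W), (2,2)(W), (6,1)(W), all W → L
(6,4): only reaches (4,4)(W), (3,4)(W), (2,4)(W), (6,3)(W), all W → L
(7,0): only reaches (5,0)(W), (4,0)(W), (3,0)(W), all W → L
(7,2): only reaches (5,2)(W), (4,2)(W), (3,2)(W), (7,1)(W), all W → L
(7,4): only reaches (5,4)(W), (4,4)(W), (3,4)(W), (7,3)(W), all W → L
(8,1): only reaches (6,1)(W), (5,1)(W), (4,1)(W), (8,0)(W), all W → L
(8,3): only reaches (6,3)(W), (5,3)(W), (4,3)(W), (8,2)(W), all W → L
(8,5): only reaches (6,5)(W), (5,5)(W), (4,5)(W), (8,4)(W), all W → L
Every other cell has at least one move into one of the L cells above, so it is W.
L cells per row: a=0: 3, a=1: 3, a=2: 3, a=3: 3, a=4: 0, a=5: 0, a=6: 3, a=7: 3, a=8: 3; total 21.

21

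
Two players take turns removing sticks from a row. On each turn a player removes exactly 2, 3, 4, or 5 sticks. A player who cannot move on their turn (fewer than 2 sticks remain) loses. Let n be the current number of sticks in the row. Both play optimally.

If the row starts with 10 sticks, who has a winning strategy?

Positions with no move are L. A position that does have a move is losing for the player to move precisely when every available move leads to a winning position for the opponent. Fill in the labels:
n=0: no move → L
n=1: no move → L
n=2: reaches L-position 0 → W
n=3: reaches L-position 1 → W
n=4: reaches L-position 1 → W
n=5: reaches L-position 1 → W
n=6: reaches L-position 1 → W
n=7: only reaches 5(W), 4(W), 3(W), 2(W), all W → L
n=8: only reaches 6(W), 5(W), 4(W), 3(W), all W → L
n=9: reaches L-position 7 → W
n=10: reaches L-position 8 → W
The starting position 10 is W: the player to move should remove 2, leaving 8, handing over an L position.

The first player wins.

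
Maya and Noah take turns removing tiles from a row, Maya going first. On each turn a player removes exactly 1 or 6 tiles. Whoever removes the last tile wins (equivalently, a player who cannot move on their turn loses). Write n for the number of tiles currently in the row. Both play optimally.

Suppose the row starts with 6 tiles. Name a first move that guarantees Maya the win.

Remove 6, leaving 0.

Compute win/loss labels from the base case upward. A position with no move is L. Any other position is W if it can reach an L in one move, else L.
n=0: no move → L
n=1: reaches L-position 0 → W
n=2: only reaches 1(W), which is W → L
n=3: reaches L-position 2 → W
n=4: only reaches 3(W), which is W → L
n=5: reaches L-position 4 → W
n=6: reaches L-position 0 → W
From 6, the L positions reachable in one move are: 0.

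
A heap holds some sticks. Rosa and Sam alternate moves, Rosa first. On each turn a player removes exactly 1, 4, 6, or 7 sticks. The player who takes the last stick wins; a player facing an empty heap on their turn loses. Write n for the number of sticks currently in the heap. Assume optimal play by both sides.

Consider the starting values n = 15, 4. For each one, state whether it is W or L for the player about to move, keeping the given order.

15: L, 4: W

Label each position W (a win for the player to move) or L (a loss). A position with no legal move is L; any other position is W exactly when some move reaches an L, and L when every move reaches a W.
n=0: no move → L
n=1: reaches L-position 0 → W
n=2: only reaches 1(W), which is W → L
n=3: reaches L-position 2 → W
n=4: reaches L-position 0 → W
n=5: only reaches 4(W), 1(W), all W → L
n=6: reaches L-position 5 → W
n=7: reaches L-position 0 → W
n=8: reaches L-position 2 → W
n=9: reaches L-position 5 → W
n=10: only reaches 9(W), 6(W), 4(W), 3(W), all W → L
n=11: reaches L-position 10 → W
n=12: reaches L-position 5 → W
n=13: only reaches 12(W), 9(W), 7(W), 6(W), all W → L
n=14: reaches L-position 13 → W
n=15: only reaches 14(W), 11(W), 9(W), 8(W), all W → L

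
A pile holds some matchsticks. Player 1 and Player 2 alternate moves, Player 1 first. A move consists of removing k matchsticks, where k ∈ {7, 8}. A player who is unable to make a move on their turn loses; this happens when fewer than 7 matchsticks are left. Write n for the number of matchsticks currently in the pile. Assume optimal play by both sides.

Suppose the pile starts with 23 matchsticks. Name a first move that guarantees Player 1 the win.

Work bottom-up. With no move the player to move loses. Otherwise the position is W if at least one move leads to an L position for the opponent, and L if every move leads to a W.
n=0: no move → L
n=1: no move → L
n=2: no move → L
n=3: no move → L
n=4: no move → L
n=5: no move → L
n=6: no move → L
n=7: W (go to 0, an L position)
n=8: W (go to 1, an L position)
n=9: W (go to 2, an L position)
n=10: W (go to 3, an L position)
n=11: W (go to 4, an L position)
n=12: W (go to 5, an L position)
n=13: W (go to 6, an L position)
n=14: W (go to 6, an L position)
n=15: L (options 8(W), 7(W) are all W)
n=16: L (options 9(W), 8(W) are all W)
n=17: L (options 10(W), 9(W) are all W)
n=18: L (options 11(W), 10(W) are all W)
n=19: L (options 12(W), 11(W) are all W)
n=20: L (options 13(W), 12(W) are all W)
n=21: L (options 14(W), 13(W) are all W)
n=22: W (go to 15, an L position)
n=23: W (go to 16, an L position)
From 23, the L positions reachable in one move are: 16, 15. Any move reaching one of these is winning.

Remove 7, leaving 16.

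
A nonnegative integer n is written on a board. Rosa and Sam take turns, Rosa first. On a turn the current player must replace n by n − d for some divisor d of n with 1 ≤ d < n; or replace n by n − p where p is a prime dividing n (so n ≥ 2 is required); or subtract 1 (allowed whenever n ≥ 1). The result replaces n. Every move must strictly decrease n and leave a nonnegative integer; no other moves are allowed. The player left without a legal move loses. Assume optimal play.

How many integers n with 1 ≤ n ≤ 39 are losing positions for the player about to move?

8

Positions with no move are L. A position that does have a move is losing for the player to move precisely when every available move leads to a winning position for the opponent. Fill in the labels:
n=0: no move → L
n=1: W (go to 0, an L position)
n=2: W (go to 0, an L position)
n=3: W (go to 0, an L position)
n=4: L (options 2(W), 3(W) are all W)
n=5: W (go to 0, an L position)
n=6: W (go to 4, an L position)
n=7: W (go to 0, an L position)
n=8: W (go to 4, an L position)
n=9: L (options 6(W), 8(W) are all W)
n=10: W (go to 9, an L position)
n=11: W (go to 0, an L position)
n=12: W (go to 9, an L position)
n=13: W (go to 0, an L position)
n=14: L (options 7(W), 12(W), 13(W) are all W)
n=15: W (go to 14, an L position)
n=16: W (go to 14, an L position)
n=17: W (go to 0, an L position)
n=18: W (go to 9, an L position)
n=19: W (go to 0, an L position)
n=20: L (options 10(W), 15(W), 16(W), 18(W), 19(W) are all W)
n=21: W (go to 14, an L position)
n=22: W (go to 20, an L position)
n=23: W (go to 0, an L position)
n=24: W (go to 20, an L position)
n=25: W (go to 20, an L position)
n=26: L (options 13(W), 24(W), 25(W) are all W)
n=27: W (go to 26, an L position)
n=28: W (go to 14, an L position)
n=29: W (go to 0, an L position)
n=30: W (go to 20, an L position)
n=31: W (go to 0, an L position)
n=32: L (options 16(W), 24(W), 28(W), 30(W), 31(W) are all W)
n=33: W (go to 32, an L position)
n=34: W (go to 32, an L position)
n=35: L (options 28(W), 30(W), 34(W) are all W)
n=36: W (go to 32, an L position)
n=37: W (go to 0, an L position)
n=38: L (options 19(W), 36(W), 37(W) are all W)
n=39: W (go to 26, an L position)
L entries with 1 ≤ n ≤ 39 (n=0 is outside the asked range and is not counted): n = 4, 9, 14, 20, 26, 32, 35, 38; that makes 8.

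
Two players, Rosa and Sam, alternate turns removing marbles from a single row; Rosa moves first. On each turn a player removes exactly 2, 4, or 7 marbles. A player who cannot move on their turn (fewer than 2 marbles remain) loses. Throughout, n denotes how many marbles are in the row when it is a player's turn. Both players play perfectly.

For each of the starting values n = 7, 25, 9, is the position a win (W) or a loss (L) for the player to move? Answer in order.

Label each position W (a win for the player to move) or L (a loss). A position with no legal move is L; any other position is W exactly when some move reaches an L, and L when every move reaches a W.
n=0: no move → L
n=1: no move → L
n=2: can move to 0, which is L ⇒ W
n=3: can move to 1, which is L ⇒ W
n=4: can move to 0, which is L ⇒ W
n=5: can move to 1, which is L ⇒ W
n=6: moves to 4(W), 2(W); every one is W ⇒ L
n=7: can move to 0, which is L ⇒ W
n=8: can move to 6, which is L ⇒ W
n=9: moves to 7(W), 5(W), 2(W); every one is W ⇒ L
n=10: can move to 6, which is L ⇒ W
n=11: can move to 9, which is L ⇒ W
n=12: moves to 10(W), 8(W), 5(W); every one is W ⇒ L
n=13: can move to 9, which is L ⇒ W
n=14: can move to 12, which is L ⇒ W
n=15: moves to 13(W), 11(W), 8(W); every one is W ⇒ L
n=16: can move to 12, which is L ⇒ W
n=17: can move to 15, which is L ⇒ W
n=18: moves to 16(W), 14(W), 11(W); every one is W ⇒ L
n=19: can move to 15, which is L ⇒ W
n=20: can move to 18, which is L ⇒ W
n=21: moves to 19(W), 17(W), 14(W); every one is W ⇒ L
n=22: can move to 18, which is L ⇒ W
n=23: can move to 21, which is L ⇒ W
n=24: moves to 22(W), 20(W), 17(W); every one is W ⇒ L
n=25: can move to 21, which is L ⇒ W

7: W, 25: W, 9: L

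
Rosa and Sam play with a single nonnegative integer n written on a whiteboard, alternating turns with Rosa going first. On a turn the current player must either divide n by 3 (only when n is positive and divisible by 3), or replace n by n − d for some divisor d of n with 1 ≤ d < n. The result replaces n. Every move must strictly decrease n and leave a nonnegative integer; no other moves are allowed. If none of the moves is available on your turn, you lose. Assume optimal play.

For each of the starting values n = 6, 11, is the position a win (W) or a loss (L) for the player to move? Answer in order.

Classify positions by backward induction: terminal positions (no move available) are L. From any other position, the mover wins iff some move reaches an L.
n=0: no move → L
n=1: no move → L
n=2: W (go to 1, an L position)
n=3: W (go to 1, an L position)
n=4: L (options 2(W), 3(W) are all W)
n=5: W (go to 4, an L position)
n=6: W (go to 4, an L position)
n=7: L (sole option 6(W) is W)
n=8: W (go to 4, an L position)
n=9: L (options 3(W), 6(W), 8(W) are all W)
n=10: W (go to 9, an L position)
n=11: L (sole option 10(W) is W)

6: W, 11: L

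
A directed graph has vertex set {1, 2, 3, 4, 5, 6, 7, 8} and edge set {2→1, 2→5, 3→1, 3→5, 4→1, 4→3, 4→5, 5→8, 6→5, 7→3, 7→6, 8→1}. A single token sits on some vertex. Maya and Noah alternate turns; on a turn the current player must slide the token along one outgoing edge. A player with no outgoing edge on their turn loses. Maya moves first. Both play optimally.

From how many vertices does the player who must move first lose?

Build the W/L table. Terminal = L. A non-terminal position is W if it has a move to some L; otherwise it is L.
Every edge goes from a vertex to one that appears earlier in the order 1, 8, 5, 2, 3, 4, 6, 7, so processing vertices in that order labels each vertex after all of its successors.
1: no outgoing edge → L
8: W (go to 1, an L position)
5: L (sole option 8(W) is W)
2: W (go to 5, an L position)
3: W (go to 5, an L position)
4: W (go to 5, an L position)
6: W (go to 5, an L position)
7: L (options 6(W), 3(W) are all W)
The L vertices are 1, 5, 7; that is 3 in all.

3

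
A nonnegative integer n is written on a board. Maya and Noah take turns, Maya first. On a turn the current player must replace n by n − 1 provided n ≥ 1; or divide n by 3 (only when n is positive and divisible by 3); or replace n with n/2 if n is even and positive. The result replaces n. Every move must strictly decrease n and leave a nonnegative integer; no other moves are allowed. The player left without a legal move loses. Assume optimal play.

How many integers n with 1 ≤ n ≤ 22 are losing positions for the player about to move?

8

Work bottom-up. With no move the player to move loses. Otherwise the position is W if at least one move leads to an L position for the opponent, and L if every move leads to a W.
n=0: no move → L
n=1: reaches L-position 0 → W
n=2: only reaches 1(W), which is W → L
n=3: reaches L-position 2 → W
n=4: reaches L-position 2 → W
n=5: only reaches 4(W), which is W → L
n=6: reaches L-position 2 → W
n=7: only reaches 6(W), which is W → L
n=8: reaches L-position 7 → W
n=9: only reaches 3(W), 8(W), all W → L
n=10: reaches L-position 5 → W
n=11: only reaches 10(W), which is W → L
n=12: reaches L-position 11 → W
n=13: only reaches 12(W), which is W → L
n=14: reaches L-position 7 → W
n=15: reaches L-position 5 → W
n=16: only reaches 8(W), 15(W), all W → L
n=17: reaches L-position 16 → W
n=18: reaches L-position 9 → W
n=19: only reaches 18(W), which is W → L
n=20: reaches L-position 19 → W
n=21: reaches L-position 7 → W
n=22: reaches L-position 11 → W
L entries with 1 ≤ n ≤ 22 (n=0 is outside the asked range and is not counted): n = 2, 5, 7, 9, 11, 13, 16, 19; that makes 8.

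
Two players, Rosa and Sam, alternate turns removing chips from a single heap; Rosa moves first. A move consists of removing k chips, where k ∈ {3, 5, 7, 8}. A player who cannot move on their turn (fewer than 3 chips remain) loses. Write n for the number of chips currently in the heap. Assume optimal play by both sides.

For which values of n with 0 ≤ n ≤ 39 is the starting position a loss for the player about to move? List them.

Build the W/L table. Terminal = L. A non-terminal position is W if it has a move to some L; otherwise it is L.
n=0: no move → L
n=1: no move → L
n=2: no move → L
n=3: reaches L-position 0 → W
n=4: reaches L-position 1 → W
n=5: reaches L-position 2 → W
n=6: reaches L-position 1 → W
n=7: reaches L-position 2 → W
n=8: reaches L-position 1 → W
n=9: reaches L-position 2 → W
n=10: reaches L-position 2 → W
n=11: only reaches 8(W), 6(W), 4(W), 3(W), all W → L
n=12: only reaches 9(W), 7(W), 5(W), 4(W), all W → L
n=13: only reaches 10(W), 8(W), 6(W), 5(W), all W → L
n=14: reaches L-position 11 → W
n=15: reaches L-position 12 → W
n=16: reaches L-position 13 → W
n=17: reaches L-position 12 → W
n=18: reaches L-position 13 → W
n=19: reaches L-position 12 → W
n=20: reaches L-position 13 → W
n=21: reaches L-position 13 → W
n=22: only reaches 19(W), 17(W), 15(W), 14(W), all W → L
n=23: only reaches 20(W), 18(W), 16(W), 15(W), all W → L
n=24: only reaches 21(W), 19(W), 17(W), 16(W), all W → L
n=25: reaches L-position 22 → W
n=26: reaches L-position 23 → W
n=27: reaches L-position 24 → W
n=28: reaches L-position 23 → W
n=29: reaches L-position 24 → W
n=30: reaches L-position 23 → W
n=31: reaches L-position 24 → W
n=32: reaches L-position 24 → W
n=33: only reaches 30(W), 28(W), 26(W), 25(W), all W → L
n=34: only reaches 31(W), 29(W), 27(W), 26(W), all W → L
n=35: only reaches 32(W), 30(W), 28(W), 27(W), all W → L
n=36: reaches L-position 33 → W
n=37: reaches L-position 34 → W
n=38: reaches L-position 35 → W
n=39: reaches L-position 34 → W
Reading off the rows marked L gives the requested list; there are 12 such values of n.

0, 1, 2, 11, 12, 13, 22, 23, 24, 33, 34, 35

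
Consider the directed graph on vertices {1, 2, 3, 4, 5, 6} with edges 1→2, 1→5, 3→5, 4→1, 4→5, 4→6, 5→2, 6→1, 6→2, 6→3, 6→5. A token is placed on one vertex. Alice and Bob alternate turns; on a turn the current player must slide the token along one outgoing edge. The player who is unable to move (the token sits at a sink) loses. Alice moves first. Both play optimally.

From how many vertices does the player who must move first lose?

3

Label each position W (a win for the player to move) or L (a loss). A position with no legal move is L; any other position is W exactly when some move reaches an L, and L when every move reaches a W.
Every edge goes from a vertex to one that appears earlier in the order 2, 5, 3, 1, 6, 4, so processing vertices in that order labels each vertex after all of its successors.
2: no outgoing edge → L
5: →2(L), so W
3: →5(W) only, which is W, so L
1: →2(L), so W
6: →3(L), so W
4: →6(W), 1(W), 5(W) — all W, so L
The L vertices are 2, 3, 4; that is 3 in all.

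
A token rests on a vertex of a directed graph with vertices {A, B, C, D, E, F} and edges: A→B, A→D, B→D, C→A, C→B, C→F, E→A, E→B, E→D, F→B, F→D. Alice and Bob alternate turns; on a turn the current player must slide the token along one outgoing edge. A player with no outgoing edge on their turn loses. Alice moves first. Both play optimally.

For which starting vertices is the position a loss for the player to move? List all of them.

C, D

Classify positions by backward induction: terminal positions (no move available) are L. From any other position, the mover wins iff some move reaches an L.
Every edge goes from a vertex to one that appears earlier in the order D, B, A, F, E, C, so processing vertices in that order labels each vertex after all of its successors.
D: no outgoing edge → L
B: reaches L-position D → W
A: reaches L-position D → W
F: reaches L-position D → W
E: reaches L-position D → W
C: only reaches F(W), A(W), B(W), all W → L
The losing starting vertices are exactly the entries labelled L in this table (2 of them).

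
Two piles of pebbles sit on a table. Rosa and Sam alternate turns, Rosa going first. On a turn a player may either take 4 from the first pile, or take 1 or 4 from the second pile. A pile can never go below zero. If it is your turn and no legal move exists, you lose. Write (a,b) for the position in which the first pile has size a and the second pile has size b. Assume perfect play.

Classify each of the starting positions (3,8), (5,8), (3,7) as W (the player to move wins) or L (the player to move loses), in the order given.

Positions with no move are L. A position that does have a move is losing for the player to move precisely when every available move leads to a winning position for the opponent. Fill in the labels:
No move ever increases a pile, so every position that can arise here has a ≤ 5 and b ≤ 8; it is enough to label the cells with 0 ≤ a ≤ 5 and 0 ≤ b ≤ 8.
Every move lowers a or b (never raises either), so fill the grid row by row in increasing a, and left to right within a row: each cell's successors are then already labelled.
      b=0  b=1  b=2  b=3  b=4  b=5  b=6  b=7  b=8
a=0:    L    W    L    W    W    L    W    L    W
a=1:    L    W    L    W    W    L    W    L    W
a=2:    L    W    L    W    W    L    W    L    W
a=3:    L    W    L    W    W    L    W    L    W
a=4:    W    L    W    L    W    W    L    W    L
a=5:    W    L    W    L    W    W    L    W    L
Cells with no legal move (terminal, hence L): (0,0), (1,0), (2,0), (3,0).
The remaining L cells, each justified by listing all of its moves:
(0,2): L (sole option (0,1)(W) is W)
(0,5): L (options (0,4)(W), (0,1)(W) are all W)
(0,7): L (options (0,6)(W), (0,3)(W) are all W)
(1,2): L (sole option (1,1)(W) is W)
(1,5): L (options (1,4)(W), (1,1)(W) are all W)
(1,7): L (options (1,6)(W), (1,3)(W) are all W)
(2,2): L (sole option (2,1)(W) is W)
(2,5): L (options (2,4)(W), (2,1)(W) are all W)
(2,7): L (options (2,6)(W), (2,3)(W) are all W)
(3,2): L (sole option (3,1)(W) is W)
(3,5): L (options (3,4)(W), (3,1)(W) are all W)
(3,7): L (options (3,6)(W), (3,3)(W) are all W)
(4,1): L (options (0,1)(W), (4,0)(W) are all W)
(4,3): L (options (0,3)(W), (4,2)(W) are all W)
(4,6): L (options (0,6)(W), (4,5)(W), (4,2)(W) are all W)
(4,8): L (options (0,8)(W), (4,7)(W), (4,4)(W) are all W)
(5,1): L (options (1,1)(W), (5,0)(W) are all W)
(5,3): L (options (1,3)(W), (5,2)(W) are all W)
(5,6): L (options (1,6)(W), (5,5)(W), (5,2)(W) are all W)
(5,8): L (options (1,8)(W), (5,7)(W), (5,4)(W) are all W)
Every other cell has at least one move into one of the L cells above, so it is W.
(3,8): the move to (3,7) reaches an L cell, so W
(5,8): one of the L cells justified above, so L
(3,7): one of the L cells justified above, so L

(3,8): W, (5,8): L, (3,7): L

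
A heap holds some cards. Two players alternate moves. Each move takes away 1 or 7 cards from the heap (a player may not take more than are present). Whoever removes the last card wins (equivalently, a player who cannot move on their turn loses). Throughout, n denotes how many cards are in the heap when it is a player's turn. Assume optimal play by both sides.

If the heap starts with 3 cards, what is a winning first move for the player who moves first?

Remove 1, leaving 2.

Compute win/loss labels from the base case upward. A position with no move is L. Any other position is W if it can reach an L in one move, else L.
n=0: no move → L
n=1: →0(L), so W
n=2: →1(W) only, which is W, so L
n=3: →2(L), so W
From 3, the L positions reachable in one move are: 2.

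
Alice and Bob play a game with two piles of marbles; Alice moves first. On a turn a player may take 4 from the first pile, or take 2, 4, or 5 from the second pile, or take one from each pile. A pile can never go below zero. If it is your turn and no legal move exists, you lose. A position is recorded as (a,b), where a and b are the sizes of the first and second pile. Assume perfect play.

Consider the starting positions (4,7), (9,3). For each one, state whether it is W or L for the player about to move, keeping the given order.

(4,7): W, (9,3): L

Compute win/loss labels from the base case upward. A position with no move is L. Any other position is W if it can reach an L in one move, else L.
No move ever increases a pile, so every position that can arise here has a ≤ 9 and b ≤ 7; it is enough to label the cells with 0 ≤ a ≤ 9 and 0 ≤ b ≤ 7.
Every move lowers a or b (never raises either), so fill the grid row by row in increasing a, and left to right within a row: each cell's successors are then already labelled.
      b=0  b=1  b=2  b=3  b=4  b=5  b=6  b=7
a=0:    L    L    W    W    W    W    W    L
a=1:    L    W    W    L    W    W    L    W
a=2:    L    W    W    L    W    W    L    W
a=3:    L    W    W    L    W    W    L    W
a=4:    W    W    L    L    W    W    W    W
a=5:    W    L    L    W    W    W    W    W
a=6:    W    L    W    W    L    W    W    L
a=7:    W    L    W    W    L    W    W    L
a=8:    L    L    W    W    W    W    W    L
a=9:    L    W    W    L    W    W    L    W
Cells with no legal move (terminal, hence L): (0,0), (0,1), (1,0), (2,0), (3,0).
The remaining L cells, each justified by listing all of its moves:
(0,7): moves to (0,5)(W), (0,3)(W), (0,2)(W); every one is W ⇒ L
(1,3): moves to (1,1)(W), (0,2)(W); every one is W ⇒ L
(1,6): moves to (1,4)(W), (1,2)(W), (1,1)(W), (0,5)(W); every one is W ⇒ L
(2,3): moves to (2,1)(W), (1,2)(W); every one is W ⇒ L
(2,6): moves to (2,4)(W), (2,2)(W), (2,1)(W), (1,5)(W); every one is W ⇒ L
(3,3): moves to (3,1)(W), (2,2)(W); every one is W ⇒ L
(3,6): moves to (3,4)(W), (3,2)(W), (3,1)(W), (2,5)(W); every one is W ⇒ L
(4,2): moves to (0,2)(W), (4,0)(W), (3,1)(W); every one is W ⇒ L
(4,3): moves to (0,3)(W), (4,1)(W), (3,2)(W); every one is W ⇒ L
(5,1): moves to (1,1)(W), (4,0)(W); every one is W ⇒ L
(5,2): moves to (1,2)(W), (5,0)(W), (4,1)(W); every one is W ⇒ L
(6,1): moves to (2,1)(W), (5,0)(W); every one is W ⇒ L
(6,4): moves to (2,4)(W), (6,2)(W), (6,0)(W), (5,3)(W); every one is W ⇒ L
(6,7): moves to (2,7)(W), (6,5)(W), (6,3)(W), (6,2)(W), (5,6)(W); every one is W ⇒ L
(7,1): moves to (3,1)(W), (6,0)(W); every one is W ⇒ L
(7,4): moves to (3,4)(W), (7,2)(W), (7,0)(W), (6,3)(W); every one is W ⇒ L
(7,7): moves to (3,7)(W), (7,5)(W), (7,3)(W), (7,2)(W), (6,6)(W); every one is W ⇒ L
(8,0): the only move is to (4,0)(W), a W ⇒ L
(8,1): moves to (4,1)(W), (7,0)(W); every one is W ⇒ L
(8,7): moves to (4,7)(W), (8,5)(W), (8,3)(W), (8,2)(W), (7,6)(W); every one is W ⇒ L
(9,0): the only move is to (5,0)(W), a W ⇒ L
(9,3): moves to (5,3)(W), (9,1)(W), (8,2)(W); every one is W ⇒ L
(9,6): moves to (5,6)(W), (9,4)(W), (9,2)(W), (9,1)(W), (8,5)(W); every one is W ⇒ L
Every other cell has at least one move into one of the L cells above, so it is W.
(4,7): the move to (0,7) reaches an L cell, so W
(9,3): one of the L cells justified above, so L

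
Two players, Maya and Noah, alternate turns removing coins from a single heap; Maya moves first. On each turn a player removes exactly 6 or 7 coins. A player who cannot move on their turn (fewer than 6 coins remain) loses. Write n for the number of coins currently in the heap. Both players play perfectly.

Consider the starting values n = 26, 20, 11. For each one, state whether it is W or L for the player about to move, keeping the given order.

Work bottom-up. With no move the player to move loses. Otherwise the position is W if at least one move leads to an L position for the opponent, and L if every move leads to a W.
n=0: no move → L
n=1: no move → L
n=2: no move → L
n=3: no move → L
n=4: no move → L
n=5: no move → L
n=6: can move to 0, which is L ⇒ W
n=7: can move to 1, which is L ⇒ W
n=8: can move to 2, which is L ⇒ W
n=9: can move to 3, which is L ⇒ W
n=10: can move to 4, which is L ⇒ W
n=11: can move to 5, which is L ⇒ W
n=12: can move to 5, which is L ⇒ W
n=13: moves to 7(W), 6(W); every one is W ⇒ L
n=14: moves to 8(W), 7(W); every one is W ⇒ L
n=15: moves to 9(W), 8(W); every one is W ⇒ L
n=16: moves to 10(W), 9(W); every one is W ⇒ L
n=17: moves to 11(W), 10(W); every one is W ⇒ L
n=18: moves to 12(W), 11(W); every one is W ⇒ L
n=19: can move to 13, which is L ⇒ W
n=20: can move to 14, which is L ⇒ W
n=21: can move to 15, which is L ⇒ W
n=22: can move to 16, which is L ⇒ W
n=23: can move to 17, which is L ⇒ W
n=24: can move to 18, which is L ⇒ W
n=25: can move to 18, which is L ⇒ W
n=26: moves to 20(W), 19(W); every one is W ⇒ L

26: L, 20: W, 11: W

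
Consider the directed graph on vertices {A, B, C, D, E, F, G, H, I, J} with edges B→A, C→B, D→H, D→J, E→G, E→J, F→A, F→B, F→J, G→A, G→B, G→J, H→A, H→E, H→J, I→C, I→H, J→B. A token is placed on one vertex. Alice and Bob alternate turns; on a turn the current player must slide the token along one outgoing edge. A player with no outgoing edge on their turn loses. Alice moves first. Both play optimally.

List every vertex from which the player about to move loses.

Build the W/L table. Terminal = L. A non-terminal position is W if it has a move to some L; otherwise it is L.
Every edge goes from a vertex to one that appears earlier in the order A, B, J, F, G, E, H, C, I, D, so processing vertices in that order labels each vertex after all of its successors.
A: no outgoing edge → L
B: can move to A, which is L ⇒ W
J: the only move is to B(W), a W ⇒ L
F: can move to J, which is L ⇒ W
G: can move to J, which is L ⇒ W
E: can move to J, which is L ⇒ W
H: can move to J, which is L ⇒ W
C: the only move is to B(W), a W ⇒ L
I: can move to C, which is L ⇒ W
D: can move to J, which is L ⇒ W
The losing starting vertices are exactly the entries labelled L in this table (3 of them).

A, C, J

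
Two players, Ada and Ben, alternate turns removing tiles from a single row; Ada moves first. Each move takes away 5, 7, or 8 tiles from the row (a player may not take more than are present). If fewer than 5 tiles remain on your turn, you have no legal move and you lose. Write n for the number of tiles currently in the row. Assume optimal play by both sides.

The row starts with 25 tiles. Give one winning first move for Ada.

Remove 8, leaving 17.

Build the W/L table. Terminal = L. A non-terminal position is W if it has a move to some L; otherwise it is L.
n=0: no move → L
n=1: no move → L
n=2: no move → L
n=3: no move → L
n=4: no move → L
n=5: W (go to 0, an L position)
n=6: W (go to 1, an L position)
n=7: W (go to 2, an L position)
n=8: W (go to 3, an L position)
n=9: W (go to 4, an L position)
n=10: W (go to 3, an L position)
n=11: W (go to 4, an L position)
n=12: W (go to 4, an L position)
n=13: L (options 8(W), 6(W), 5(W) are all W)
n=14: L (options 9(W), 7(W), 6(W) are all W)
n=15: L (options 10(W), 8(W), 7(W) are all W)
n=16: L (options 11(W), 9(W), 8(W) are all W)
n=17: L (options 12(W), 10(W), 9(W) are all W)
n=18: W (go to 13, an L position)
n=19: W (go to 14, an L position)
n=20: W (go to 15, an L position)
n=21: W (go to 16, an L position)
n=22: W (go to 17, an L position)
n=23: W (go to 16, an L position)
n=24: W (go to 17, an L position)
n=25: W (go to 17, an L position)
From 25, the L positions reachable in one move are: 17.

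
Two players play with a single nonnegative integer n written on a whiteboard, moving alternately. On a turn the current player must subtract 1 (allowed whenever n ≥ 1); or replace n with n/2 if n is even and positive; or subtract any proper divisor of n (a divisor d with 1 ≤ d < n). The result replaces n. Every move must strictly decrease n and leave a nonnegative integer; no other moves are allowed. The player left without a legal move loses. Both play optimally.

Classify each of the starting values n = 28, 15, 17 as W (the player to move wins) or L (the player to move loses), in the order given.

Positions with no move are L. A position that does have a move is losing for the player to move precisely when every available move leads to a winning position for the opponent. Fill in the labels:
n=0: no move → L
n=1: →0(L), so W
n=2: →1(W) only, which is W, so L
n=3: →2(L), so W
n=4: →2(L), so W
n=5: →4(W) only, which is W, so L
n=6: →5(L), so W
n=7: →6(W) only, which is W, so L
n=8: →7(L), so W
n=9: →6(W), 8(W) — all W, so L
n=10: →5(L), so W
n=11: →10(W) only, which is W, so L
n=12: →9(L), so W
n=13: →12(W) only, which is W, so L
n=14: →7(L), so W
n=15: →10(W), 12(W), 14(W) — all W, so L
n=16: →15(L), so W
n=17: →16(W) only, which is W, so L
n=18: →9(L), so W
n=19: →18(W) only, which is W, so L
n=20: →15(L), so W
n=21: →14(W), 18(W), 20(W) — all W, so L
n=22: →11(L), so W
n=23: →22(W) only, which is W, so L
n=24: →21(L), so W
n=25: →20(W), 24(W) — all W, so L
n=26: →13(L), so W
n=27: →18(W), 24(W), 26(W) — all W, so L
n=28: →21(L), so W

28: W, 15: L, 17: L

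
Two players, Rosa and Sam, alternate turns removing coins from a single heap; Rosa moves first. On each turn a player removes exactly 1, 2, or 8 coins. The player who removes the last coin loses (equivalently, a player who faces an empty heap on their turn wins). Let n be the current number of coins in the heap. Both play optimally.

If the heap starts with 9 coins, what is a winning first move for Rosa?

Remove 2, leaving 7.

Build the W/L table. Terminal = W. A non-terminal position is W if it has a move to some L; otherwise it is L.
n=0: no move; the opponent has just taken the last coin and therefore loses → W
n=1: L (sole option 0(W) is W)
n=2: W (go to 1, an L position)
n=3: W (go to 1, an L position)
n=4: L (options 3(W), 2(W) are all W)
n=5: W (go to 4, an L position)
n=6: W (go to 4, an L position)
n=7: L (options 6(W), 5(W) are all W)
n=8: W (go to 7, an L position)
n=9: W (go to 7, an L position)
From 9, the L positions reachable in one move are: 7, 1. Any move reaching one of these is winning.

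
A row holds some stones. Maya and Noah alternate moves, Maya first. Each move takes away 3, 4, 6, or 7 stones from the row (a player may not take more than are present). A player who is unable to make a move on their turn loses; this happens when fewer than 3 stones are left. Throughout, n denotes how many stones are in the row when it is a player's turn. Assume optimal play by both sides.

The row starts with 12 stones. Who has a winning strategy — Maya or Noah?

Noah wins.

Build the W/L table. Terminal = L. A non-terminal position is W if it has a move to some L; otherwise it is L.
n=0: no move → L
n=1: no move → L
n=2: no move → L
n=3: W (go to 0, an L position)
n=4: W (go to 1, an L position)
n=5: W (go to 2, an L position)
n=6: W (go to 2, an L position)
n=7: W (go to 1, an L position)
n=8: W (go to 2, an L position)
n=9: W (go to 2, an L position)
n=10: L (options 7(W), 6(W), 4(W), 3(W) are all W)
n=11: L (options 8(W), 7(W), 5(W), 4(W) are all W)
n=12: L (options 9(W), 8(W), 6(W), 5(W) are all W)
The starting position 12 is L: whatever Maya does, the opponent receives a W position.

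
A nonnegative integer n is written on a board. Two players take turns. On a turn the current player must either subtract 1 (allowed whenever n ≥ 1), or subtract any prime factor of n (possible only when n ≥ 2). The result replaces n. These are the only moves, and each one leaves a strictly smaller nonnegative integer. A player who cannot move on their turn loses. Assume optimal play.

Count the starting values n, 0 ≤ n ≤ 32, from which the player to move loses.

9

Positions with no move are L. A position that does have a move is losing for the player to move precisely when every available move leads to a winning position for the opponent. Fill in the labels:
n=0: no move → L
n=1: →0(L), so W
n=2: →0(L), so W
n=3: →0(L), so W
n=4: →2(W), 3(W) — all W, so L
n=5: →0(L), so W
n=6: →4(L), so W
n=7: →0(L), so W
n=8: →6(W), 7(W) — all W, so L
n=9: →8(L), so W
n=10: →8(L), so W
n=11: →0(L), so W
n=12: →9(W), 10(W), 11(W) — all W, so L
n=13: →0(L), so W
n=14: →12(L), so W
n=15: →12(L), so W
n=16: →14(W), 15(W) — all W, so L
n=17: →0(L), so W
n=18: →16(L), so W
n=19: →0(L), so W
n=20: →15(W), 18(W), 19(W) — all W, so L
n=21: →20(L), so W
n=22: →20(L), so W
n=23: →0(L), so W
n=24: →21(W), 22(W), 23(W) — all W, so L
n=25: →20(L), so W
n=26: →24(L), so W
n=27: →24(L), so W
n=28: →21(W), 26(W), 27(W) — all W, so L
n=29: →0(L), so W
n=30: →28(L), so W
n=31: →0(L), so W
n=32: →30(W), 31(W) — all W, so L
L entries with 0 ≤ n ≤ 32: n = 0, 4, 8, 12, 16, 20, 24, 28, 32; that makes 9.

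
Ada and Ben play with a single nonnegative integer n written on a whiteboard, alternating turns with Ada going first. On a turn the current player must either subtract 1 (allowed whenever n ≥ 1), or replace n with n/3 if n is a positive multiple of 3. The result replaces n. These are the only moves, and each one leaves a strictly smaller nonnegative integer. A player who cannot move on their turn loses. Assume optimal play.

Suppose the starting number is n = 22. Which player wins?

Positions with no move are L. A position that does have a move is losing for the player to move precisely when every available move leads to a winning position for the opponent. Fill in the labels:
n=0: no move → L
n=1: →0(L), so W
n=2: →1(W) only, which is W, so L
n=3: →2(L), so W
n=4: →3(W) only, which is W, so L
n=5: →4(L), so W
n=6: →2(L), so W
n=7: →6(W) only, which is W, so L
n=8: →7(L), so W
n=9: →3(W), 8(W) — all W, so L
n=10: →9(L), so W
n=11: →10(W) only, which is W, so L
n=12: →4(L), so W
n=13: →12(W) only, which is W, so L
n=14: →13(L), so W
n=15: →5(W), 14(W) — all W, so L
n=16: →15(L), so W
n=17: →16(W) only, which is W, so L
n=18: →17(L), so W
n=19: →18(W) only, which is W, so L
n=20: →19(L), so W
n=21: →7(L), so W
n=22: →21(W) only, which is W, so L
The starting position 22 is L: whatever Ada does, the opponent receives a W position.

Ben wins.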